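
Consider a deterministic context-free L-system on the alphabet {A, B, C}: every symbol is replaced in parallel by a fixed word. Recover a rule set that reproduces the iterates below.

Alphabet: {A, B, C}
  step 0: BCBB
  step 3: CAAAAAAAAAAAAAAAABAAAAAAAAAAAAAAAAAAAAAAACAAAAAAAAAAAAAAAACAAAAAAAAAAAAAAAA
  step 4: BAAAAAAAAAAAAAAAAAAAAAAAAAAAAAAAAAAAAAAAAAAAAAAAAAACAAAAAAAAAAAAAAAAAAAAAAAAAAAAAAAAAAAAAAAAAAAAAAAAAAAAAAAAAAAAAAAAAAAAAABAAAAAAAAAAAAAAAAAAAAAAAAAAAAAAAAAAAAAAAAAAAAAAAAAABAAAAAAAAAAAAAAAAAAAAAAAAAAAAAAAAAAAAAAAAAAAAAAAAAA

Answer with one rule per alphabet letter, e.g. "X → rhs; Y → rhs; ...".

A->AAA, B->CA, C->BAA

  step 3 ⇒ step 4: CAAAAAAAAAAAAAAAABAAAAAAAAAAAAAAAAAAAAAAACAAAAAAAAAAAAAAAACAAAAAAAAAAAAAAAA ⇒ BAA·AAA·AAA·AAA·AAA·AAA·AAA·AAA·AAA·AAA·AAA·AAA·AAA·AAA·AAA·AAA·AAA·CA·AAA·AAA·AAA·AAA·AAA·AAA·AAA·AAA·AAA·AAA·AAA·AAA·AAA·AAA·AAA·AAA·AAA·AAA·AAA·AAA·AAA·AAA·AAA·BAA·AAA·AAA·AAA·AAA·AAA·AAA·AAA·AAA·AAA·AAA·AAA·AAA·AAA·AAA·AAA·AAA·BAA·AAA·AAA·AAA·AAA·AAA·AAA·AAA·AAA·AAA·AAA·AAA·AAA·AAA·AAA·AAA·AAA
    A ↦ AAA
    B ↦ CA
    C ↦ BAA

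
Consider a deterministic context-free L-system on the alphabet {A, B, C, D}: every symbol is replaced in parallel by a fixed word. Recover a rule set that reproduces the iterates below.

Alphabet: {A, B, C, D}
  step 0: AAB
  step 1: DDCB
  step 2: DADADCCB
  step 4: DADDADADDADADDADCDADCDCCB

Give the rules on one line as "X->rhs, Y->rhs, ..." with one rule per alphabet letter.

  step 1 ⇒ step 2: DDCB ⇒ DA·DA·DC·CB
    B ↦ CB
    C ↦ DC
    D ↦ DA
  step 0 ⇒ step 1: AAB ⇒ D·D·CB
    A ↦ D

A->D, B->CB, C->DC, D->DA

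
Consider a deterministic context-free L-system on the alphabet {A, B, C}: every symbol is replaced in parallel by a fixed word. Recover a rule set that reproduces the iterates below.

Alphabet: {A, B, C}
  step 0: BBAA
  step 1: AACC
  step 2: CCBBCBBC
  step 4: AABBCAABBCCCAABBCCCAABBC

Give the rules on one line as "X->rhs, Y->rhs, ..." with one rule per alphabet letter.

  step 1 ⇒ step 2: AACC ⇒ C·C·BBC·BBC
    A ↦ C
    C ↦ BBC
  step 0 ⇒ step 1: BBAA ⇒ A·A·C·C
    B ↦ A

A->C, B->A, C->BBC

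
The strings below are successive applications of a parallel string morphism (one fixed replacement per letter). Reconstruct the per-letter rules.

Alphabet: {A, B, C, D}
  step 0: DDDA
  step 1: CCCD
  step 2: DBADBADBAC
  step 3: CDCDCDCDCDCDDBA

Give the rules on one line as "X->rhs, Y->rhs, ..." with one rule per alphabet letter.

  step 2 ⇒ step 3: DBADBADBAC ⇒ C·DC·D·C·DC·D·C·DC·D·DBA
    A ↦ D
    B ↦ DC
    C ↦ DBA
    D ↦ C

A->D, B->DC, C->DBA, D->C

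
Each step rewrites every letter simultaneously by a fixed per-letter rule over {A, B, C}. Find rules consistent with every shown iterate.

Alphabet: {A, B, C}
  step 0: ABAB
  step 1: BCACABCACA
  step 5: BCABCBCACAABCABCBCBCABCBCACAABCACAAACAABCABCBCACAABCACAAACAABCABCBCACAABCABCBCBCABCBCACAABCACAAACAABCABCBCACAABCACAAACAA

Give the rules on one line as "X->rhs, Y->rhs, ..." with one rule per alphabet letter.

  step 0 ⇒ step 1: ABAB ⇒ BC·ACA·BC·ACA
    A ↦ BC
    B ↦ ACA
    C ↦ A  (constrained at step 1)

A->BC, B->ACA, C->A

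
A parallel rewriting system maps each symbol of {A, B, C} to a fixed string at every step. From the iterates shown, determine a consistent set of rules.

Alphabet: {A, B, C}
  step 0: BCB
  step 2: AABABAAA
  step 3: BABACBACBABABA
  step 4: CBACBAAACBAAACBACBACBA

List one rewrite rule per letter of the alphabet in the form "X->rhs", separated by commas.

A->BA, B->C, C->AA

  step 3 ⇒ step 4: BABACBACBABABA ⇒ C·BA·C·BA·AA·C·BA·AA·C·BA·C·BA·C·BA
    A ↦ BA
    B ↦ C
    C ↦ AA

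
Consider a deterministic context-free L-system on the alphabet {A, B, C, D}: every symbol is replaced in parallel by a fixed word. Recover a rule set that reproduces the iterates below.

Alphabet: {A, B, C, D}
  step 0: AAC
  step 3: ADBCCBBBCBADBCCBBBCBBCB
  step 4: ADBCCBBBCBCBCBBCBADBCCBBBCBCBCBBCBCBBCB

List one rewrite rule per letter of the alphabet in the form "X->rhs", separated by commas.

  step 3 ⇒ step 4: ADBCCBBBCBADBCCBBBCBBCB ⇒ ADB·C·CB·B·B·CB·CB·CB·B·CB·ADB·C·CB·B·B·CB·CB·CB·B·CB·CB·B·CB
    A ↦ ADB
    B ↦ CB
    C ↦ B
    D ↦ C

A->ADB, B->CB, C->B, D->C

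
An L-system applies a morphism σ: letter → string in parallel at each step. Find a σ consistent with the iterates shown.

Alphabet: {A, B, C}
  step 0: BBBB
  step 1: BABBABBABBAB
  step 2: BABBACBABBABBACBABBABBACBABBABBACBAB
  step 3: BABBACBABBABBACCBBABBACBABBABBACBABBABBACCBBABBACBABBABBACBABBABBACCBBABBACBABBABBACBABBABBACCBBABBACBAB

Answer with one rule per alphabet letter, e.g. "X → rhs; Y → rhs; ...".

  step 2 ⇒ step 3: BABBACBABBABBACBABBABBACBABBABBACBAB ⇒ BAB·BAC·BAB·BAB·BAC·CB·BAB·BAC·BAB·BAB·BAC·BAB·BAB·BAC·CB·BAB·BAC·BAB·BAB·BAC·BAB·BAB·BAC·CB·BAB·BAC·BAB·BAB·BAC·BAB·BAB·BAC·CB·BAB·BAC·BAB
    A ↦ BAC
    B ↦ BAB
    C ↦ CB

A->BAC, B->BAB, C->CB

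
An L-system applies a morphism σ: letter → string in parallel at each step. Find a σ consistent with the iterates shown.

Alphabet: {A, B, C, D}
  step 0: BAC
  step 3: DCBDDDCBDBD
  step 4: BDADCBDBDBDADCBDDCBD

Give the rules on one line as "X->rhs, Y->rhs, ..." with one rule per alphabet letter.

A->D, B->DC, C->A, D->BD

  step 3 ⇒ step 4: DCBDDDCBDBD ⇒ BD·A·DC·BD·BD·BD·A·DC·BD·DC·BD
    B ↦ DC
    C ↦ A
    D ↦ BD
    A ↦ D  (constrained at step 0)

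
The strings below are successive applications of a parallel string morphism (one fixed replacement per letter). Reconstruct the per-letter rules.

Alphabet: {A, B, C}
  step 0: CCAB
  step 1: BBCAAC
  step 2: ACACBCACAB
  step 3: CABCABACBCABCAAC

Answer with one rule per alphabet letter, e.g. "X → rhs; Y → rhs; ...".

A->CA, B->AC, C->B

  step 2 ⇒ step 3: ACACBCACAB ⇒ CA·B·CA·B·AC·B·CA·B·CA·AC
    A ↦ CA
    B ↦ AC
    C ↦ B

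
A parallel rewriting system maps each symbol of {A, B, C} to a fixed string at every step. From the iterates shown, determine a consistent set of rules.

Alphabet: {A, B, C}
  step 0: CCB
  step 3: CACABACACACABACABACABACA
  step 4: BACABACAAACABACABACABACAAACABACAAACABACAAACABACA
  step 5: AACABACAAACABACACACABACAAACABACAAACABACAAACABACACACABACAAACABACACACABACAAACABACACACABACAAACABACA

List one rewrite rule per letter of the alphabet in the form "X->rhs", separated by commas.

A->CA, B->AA, C->BA

  step 4 ⇒ step 5: BACABACAAACABACABACABACAAACABACAAACABACAAACABACA ⇒ AA·CA·BA·CA·AA·CA·BA·CA·CA·CA·BA·CA·AA·CA·BA·CA·AA·CA·BA·CA·AA·CA·BA·CA·CA·CA·BA·CA·AA·CA·BA·CA·CA·CA·BA·CA·AA·CA·BA·CA·CA·CA·BA·CA·AA·CA·BA·CA
    A ↦ CA
    B ↦ AA
    C ↦ BA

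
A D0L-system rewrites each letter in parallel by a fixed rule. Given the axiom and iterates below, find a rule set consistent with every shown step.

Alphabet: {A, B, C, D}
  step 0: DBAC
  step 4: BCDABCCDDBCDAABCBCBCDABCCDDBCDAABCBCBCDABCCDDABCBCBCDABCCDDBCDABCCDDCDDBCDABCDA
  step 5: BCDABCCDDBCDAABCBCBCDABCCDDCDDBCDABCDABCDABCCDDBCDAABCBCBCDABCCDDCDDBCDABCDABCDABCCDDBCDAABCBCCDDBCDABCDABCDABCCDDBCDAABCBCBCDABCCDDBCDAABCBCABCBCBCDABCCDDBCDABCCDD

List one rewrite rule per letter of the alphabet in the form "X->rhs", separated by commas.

  step 4 ⇒ step 5: BCDABCCDDBCDAABCBCBCDABCCDDBCDAABCBCBCDABCCDDABCBCBCDABCCDDBCDABCCDDCDDBCDABCDA ⇒ BCD·A·BC·CDD·BCD·A·A·BC·BC·BCD·A·BC·CDD·CDD·BCD·A·BCD·A·BCD·A·BC·CDD·BCD·A·A·BC·BC·BCD·A·BC·CDD·CDD·BCD·A·BCD·A·BCD·A·BC·CDD·BCD·A·A·BC·BC·CDD·BCD·A·BCD·A·BCD·A·BC·CDD·BCD·A·A·BC·BC·BCD·A·BC·CDD·BCD·A·A·BC·BC·A·BC·BC·BCD·A·BC·CDD·BCD·A·BC·CDD
    A ↦ CDD
    B ↦ BCD
    C ↦ A
    D ↦ BC

A->CDD, B->BCD, C->A, D->BC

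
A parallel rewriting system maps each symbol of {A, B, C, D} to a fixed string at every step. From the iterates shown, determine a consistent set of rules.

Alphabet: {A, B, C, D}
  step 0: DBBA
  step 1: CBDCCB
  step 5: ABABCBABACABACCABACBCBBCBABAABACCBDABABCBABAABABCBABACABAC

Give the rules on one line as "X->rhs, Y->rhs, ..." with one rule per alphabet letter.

  step 0 ⇒ step 1: DBBA ⇒ CBD·C·C·B
    A ↦ B
    B ↦ C
    D ↦ CBD
    C ↦ ABA  (constrained at step 1)

A->B, B->C, C->ABA, D->CBD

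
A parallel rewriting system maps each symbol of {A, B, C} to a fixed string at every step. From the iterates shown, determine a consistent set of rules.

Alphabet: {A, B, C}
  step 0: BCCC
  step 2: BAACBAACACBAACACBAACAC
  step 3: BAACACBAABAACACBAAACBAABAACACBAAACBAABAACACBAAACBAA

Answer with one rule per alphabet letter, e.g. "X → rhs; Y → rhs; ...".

  step 2 ⇒ step 3: BAACBAACACBAACACBAACAC ⇒ BA·AC·AC·BAA·BA·AC·AC·BAA·AC·BAA·BA·AC·AC·BAA·AC·BAA·BA·AC·AC·BAA·AC·BAA
    A ↦ AC
    B ↦ BA
    C ↦ BAA

A->AC, B->BA, C->BAA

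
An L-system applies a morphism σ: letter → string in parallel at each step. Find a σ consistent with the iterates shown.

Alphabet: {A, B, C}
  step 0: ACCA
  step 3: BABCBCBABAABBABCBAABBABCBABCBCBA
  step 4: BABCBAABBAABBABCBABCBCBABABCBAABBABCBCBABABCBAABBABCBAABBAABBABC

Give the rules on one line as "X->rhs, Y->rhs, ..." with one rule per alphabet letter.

  step 3 ⇒ step 4: BABCBCBABAABBABCBAABBABCBABCBCBA ⇒ BA·BC·BA·AB·BA·AB·BA·BC·BA·BC·BC·BA·BA·BC·BA·AB·BA·BC·BC·BA·BA·BC·BA·AB·BA·BC·BA·AB·BA·AB·BA·BC
    A ↦ BC
    B ↦ BA
    C ↦ AB

A->BC, B->BA, C->AB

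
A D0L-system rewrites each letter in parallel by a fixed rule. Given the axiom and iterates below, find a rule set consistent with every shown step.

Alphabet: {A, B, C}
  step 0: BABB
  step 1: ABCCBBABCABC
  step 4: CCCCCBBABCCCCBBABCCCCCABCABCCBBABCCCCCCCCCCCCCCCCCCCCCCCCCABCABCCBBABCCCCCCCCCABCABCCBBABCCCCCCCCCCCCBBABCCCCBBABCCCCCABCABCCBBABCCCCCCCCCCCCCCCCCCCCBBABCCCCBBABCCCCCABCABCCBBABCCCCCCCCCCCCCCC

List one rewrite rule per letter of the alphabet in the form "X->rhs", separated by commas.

A->CBB, B->ABC, C->CC

  step 0 ⇒ step 1: BABB ⇒ ABC·CBB·ABC·ABC
    A ↦ CBB
    B ↦ ABC
    C ↦ CC  (constrained at step 1)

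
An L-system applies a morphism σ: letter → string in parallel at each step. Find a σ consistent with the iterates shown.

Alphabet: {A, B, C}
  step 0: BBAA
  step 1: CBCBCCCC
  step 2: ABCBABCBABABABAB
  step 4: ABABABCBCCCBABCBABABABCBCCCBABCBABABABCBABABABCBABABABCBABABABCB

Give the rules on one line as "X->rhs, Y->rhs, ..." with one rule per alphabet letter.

  step 1 ⇒ step 2: CBCBCCCC ⇒ AB·CB·AB·CB·AB·AB·AB·AB
    B ↦ CB
    C ↦ AB
  step 0 ⇒ step 1: BBAA ⇒ CB·CB·CC·CC
    A ↦ CC

A->CC, B->CB, C->AB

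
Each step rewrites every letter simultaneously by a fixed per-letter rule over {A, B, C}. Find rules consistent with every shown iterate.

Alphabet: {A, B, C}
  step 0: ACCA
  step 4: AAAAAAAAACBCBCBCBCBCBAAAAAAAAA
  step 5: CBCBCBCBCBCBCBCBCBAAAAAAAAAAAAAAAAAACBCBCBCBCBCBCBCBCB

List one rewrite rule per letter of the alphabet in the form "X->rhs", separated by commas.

  step 4 ⇒ step 5: AAAAAAAAACBCBCBCBCBCBAAAAAAAAA ⇒ CB·CB·CB·CB·CB·CB·CB·CB·CB·A·AA·A·AA·A·AA·A·AA·A·AA·A·AA·CB·CB·CB·CB·CB·CB·CB·CB·CB
    A ↦ CB
    B ↦ AA
    C ↦ A

A->CB, B->AA, C->A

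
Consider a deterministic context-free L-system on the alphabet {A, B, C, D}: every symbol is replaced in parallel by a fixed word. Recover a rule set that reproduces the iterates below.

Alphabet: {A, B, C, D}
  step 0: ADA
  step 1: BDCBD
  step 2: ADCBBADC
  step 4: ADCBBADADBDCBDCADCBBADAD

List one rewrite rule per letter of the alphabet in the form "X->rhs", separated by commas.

A->BD, B->AD, C->BB, D->C

  step 1 ⇒ step 2: BDCBD ⇒ AD·C·BB·AD·C
    B ↦ AD
    C ↦ BB
    D ↦ C
  step 0 ⇒ step 1: ADA ⇒ BD·C·BD
    A ↦ BD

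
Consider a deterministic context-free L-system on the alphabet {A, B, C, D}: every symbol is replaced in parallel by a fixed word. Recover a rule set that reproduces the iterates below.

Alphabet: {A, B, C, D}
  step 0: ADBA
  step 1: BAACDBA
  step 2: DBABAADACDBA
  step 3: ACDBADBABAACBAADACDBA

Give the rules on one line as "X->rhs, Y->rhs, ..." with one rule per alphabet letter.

A->BA, B->D, C->AD, D->AC

  step 2 ⇒ step 3: DBABAADACDBA ⇒ AC·D·BA·D·BA·BA·AC·BA·AD·AC·D·BA
    A ↦ BA
    B ↦ D
    C ↦ AD
    D ↦ AC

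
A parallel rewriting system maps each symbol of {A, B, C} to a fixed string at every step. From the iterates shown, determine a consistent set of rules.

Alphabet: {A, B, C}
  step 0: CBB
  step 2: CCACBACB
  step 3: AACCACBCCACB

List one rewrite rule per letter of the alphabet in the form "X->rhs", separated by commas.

  step 2 ⇒ step 3: CCACBACB ⇒ A·A·CC·A·CB·CC·A·CB
    A ↦ CC
    B ↦ CB
    C ↦ A

A->CC, B->CB, C->A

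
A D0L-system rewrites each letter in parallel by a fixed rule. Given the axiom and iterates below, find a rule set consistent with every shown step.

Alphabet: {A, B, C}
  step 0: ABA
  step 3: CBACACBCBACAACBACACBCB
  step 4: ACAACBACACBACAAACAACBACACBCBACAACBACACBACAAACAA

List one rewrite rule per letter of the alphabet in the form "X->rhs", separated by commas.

A->CB, B->A, C->ACA

  step 3 ⇒ step 4: CBACACBCBACAACBACACBCB ⇒ ACA·A·CB·ACA·CB·ACA·A·ACA·A·CB·ACA·CB·CB·ACA·A·CB·ACA·CB·ACA·A·ACA·A
    A ↦ CB
    B ↦ A
    C ↦ ACA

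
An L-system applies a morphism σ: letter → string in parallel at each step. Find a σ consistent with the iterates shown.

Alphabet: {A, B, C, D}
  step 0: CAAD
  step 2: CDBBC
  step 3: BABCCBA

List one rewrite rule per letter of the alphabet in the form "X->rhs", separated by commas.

  step 2 ⇒ step 3: CDBBC ⇒ BA·B·C·C·BA
    B ↦ C
    C ↦ BA
    D ↦ B
    A ↦ D  (constrained at step 0)

A->D, B->C, C->BA, D->B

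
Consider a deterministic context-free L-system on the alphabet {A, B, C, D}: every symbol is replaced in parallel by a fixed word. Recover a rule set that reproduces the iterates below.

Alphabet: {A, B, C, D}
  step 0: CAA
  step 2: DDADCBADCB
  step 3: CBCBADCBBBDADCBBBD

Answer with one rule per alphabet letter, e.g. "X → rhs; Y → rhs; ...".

A->AD, B->D, C->BB, D->CB

  step 2 ⇒ step 3: DDADCBADCB ⇒ CB·CB·AD·CB·BB·D·AD·CB·BB·D
    A ↦ AD
    B ↦ D
    C ↦ BB
    D ↦ CB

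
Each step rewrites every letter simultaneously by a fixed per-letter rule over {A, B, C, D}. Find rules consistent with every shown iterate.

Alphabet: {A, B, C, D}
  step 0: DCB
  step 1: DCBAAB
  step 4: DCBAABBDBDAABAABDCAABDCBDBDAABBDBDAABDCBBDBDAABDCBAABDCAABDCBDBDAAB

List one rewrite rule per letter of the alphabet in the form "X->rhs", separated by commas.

  step 0 ⇒ step 1: DCB ⇒ DC·B·AAB
    B ↦ AAB
    C ↦ B
    D ↦ DC
    A ↦ BD  (constrained at step 1)

A->BD, B->AAB, C->B, D->DC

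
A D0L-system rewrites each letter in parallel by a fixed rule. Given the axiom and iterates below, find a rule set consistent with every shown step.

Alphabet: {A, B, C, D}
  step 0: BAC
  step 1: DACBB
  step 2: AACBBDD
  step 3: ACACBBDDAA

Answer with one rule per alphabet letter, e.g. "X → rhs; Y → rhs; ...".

A->AC, B->D, C->BB, D->A

  step 2 ⇒ step 3: AACBBDD ⇒ AC·AC·BB·D·D·A·A
    A ↦ AC
    B ↦ D
    C ↦ BB
    D ↦ A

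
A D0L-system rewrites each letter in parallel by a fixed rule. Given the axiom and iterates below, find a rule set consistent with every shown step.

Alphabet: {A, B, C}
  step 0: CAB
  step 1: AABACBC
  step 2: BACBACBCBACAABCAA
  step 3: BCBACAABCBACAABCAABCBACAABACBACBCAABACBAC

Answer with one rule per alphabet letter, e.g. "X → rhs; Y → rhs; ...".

A->BAC, B->BC, C->AA

  step 2 ⇒ step 3: BACBACBCBACAABCAA ⇒ BC·BAC·AA·BC·BAC·AA·BC·AA·BC·BAC·AA·BAC·BAC·BC·AA·BAC·BAC
    A ↦ BAC
    B ↦ BC
    C ↦ AA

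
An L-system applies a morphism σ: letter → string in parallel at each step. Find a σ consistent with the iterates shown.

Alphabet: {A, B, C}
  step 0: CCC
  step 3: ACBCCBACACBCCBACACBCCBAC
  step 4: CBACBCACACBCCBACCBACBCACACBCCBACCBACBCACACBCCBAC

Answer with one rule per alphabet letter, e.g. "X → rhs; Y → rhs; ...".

  step 3 ⇒ step 4: ACBCCBACACBCCBACACBCCBAC ⇒ CB·AC·BC·AC·AC·BC·CB·AC·CB·AC·BC·AC·AC·BC·CB·AC·CB·AC·BC·AC·AC·BC·CB·AC
    A ↦ CB
    B ↦ BC
    C ↦ AC

A->CB, B->BC, C->AC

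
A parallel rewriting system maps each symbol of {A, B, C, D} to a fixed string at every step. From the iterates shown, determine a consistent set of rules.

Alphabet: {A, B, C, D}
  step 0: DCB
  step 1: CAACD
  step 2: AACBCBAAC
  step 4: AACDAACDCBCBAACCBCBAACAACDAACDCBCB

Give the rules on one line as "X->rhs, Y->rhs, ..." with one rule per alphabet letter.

A->CB, B->CD, C->AA, D->C

  step 1 ⇒ step 2: CAACD ⇒ AA·CB·CB·AA·C
    A ↦ CB
    C ↦ AA
    D ↦ C
  step 0 ⇒ step 1: DCB ⇒ C·AA·CD
    B ↦ CD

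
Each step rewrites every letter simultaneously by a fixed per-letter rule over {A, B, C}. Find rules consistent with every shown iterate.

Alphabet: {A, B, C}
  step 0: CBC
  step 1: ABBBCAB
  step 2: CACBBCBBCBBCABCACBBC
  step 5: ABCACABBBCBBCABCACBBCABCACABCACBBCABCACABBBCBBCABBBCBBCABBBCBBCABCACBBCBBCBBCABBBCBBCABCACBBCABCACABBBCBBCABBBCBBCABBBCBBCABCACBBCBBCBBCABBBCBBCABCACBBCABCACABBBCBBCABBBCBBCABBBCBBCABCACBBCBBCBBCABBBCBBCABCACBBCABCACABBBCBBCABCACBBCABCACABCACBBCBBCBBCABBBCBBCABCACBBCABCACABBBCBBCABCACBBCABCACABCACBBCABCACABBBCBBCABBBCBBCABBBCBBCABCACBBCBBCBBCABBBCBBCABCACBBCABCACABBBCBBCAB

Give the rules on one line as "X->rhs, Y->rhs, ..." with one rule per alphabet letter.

A->CAC, B->BBC, C->AB

  step 1 ⇒ step 2: ABBBCAB ⇒ CAC·BBC·BBC·BBC·AB·CAC·BBC
    A ↦ CAC
    B ↦ BBC
    C ↦ AB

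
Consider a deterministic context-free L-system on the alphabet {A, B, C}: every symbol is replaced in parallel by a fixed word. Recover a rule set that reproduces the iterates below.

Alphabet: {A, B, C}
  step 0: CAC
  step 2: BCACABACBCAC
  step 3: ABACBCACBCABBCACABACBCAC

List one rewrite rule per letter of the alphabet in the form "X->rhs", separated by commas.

  step 2 ⇒ step 3: BCACABACBCAC ⇒ AB·AC·BC·AC·BC·AB·BC·AC·AB·AC·BC·AC
    A ↦ BC
    B ↦ AB
    C ↦ AC

A->BC, B->AB, C->AC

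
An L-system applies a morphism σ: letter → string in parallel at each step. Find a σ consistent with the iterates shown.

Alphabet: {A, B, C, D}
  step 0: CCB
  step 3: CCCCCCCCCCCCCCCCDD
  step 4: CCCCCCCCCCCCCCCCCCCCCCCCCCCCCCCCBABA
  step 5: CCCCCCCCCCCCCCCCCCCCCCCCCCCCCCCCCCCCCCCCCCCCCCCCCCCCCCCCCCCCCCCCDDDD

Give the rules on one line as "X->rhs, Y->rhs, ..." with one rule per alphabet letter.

A->D, B->D, C->CC, D->BA

  step 4 ⇒ step 5: CCCCCCCCCCCCCCCCCCCCCCCCCCCCCCCCBABA ⇒ CC·CC·CC·CC·CC·CC·CC·CC·CC·CC·CC·CC·CC·CC·CC·CC·CC·CC·CC·CC·CC·CC·CC·CC·CC·CC·CC·CC·CC·CC·CC·CC·D·D·D·D
    A ↦ D
    B ↦ D
    C ↦ CC
  step 3 ⇒ step 4: CCCCCCCCCCCCCCCCDD ⇒ CC·CC·CC·CC·CC·CC·CC·CC·CC·CC·CC·CC·CC·CC·CC·CC·BA·BA
    D ↦ BA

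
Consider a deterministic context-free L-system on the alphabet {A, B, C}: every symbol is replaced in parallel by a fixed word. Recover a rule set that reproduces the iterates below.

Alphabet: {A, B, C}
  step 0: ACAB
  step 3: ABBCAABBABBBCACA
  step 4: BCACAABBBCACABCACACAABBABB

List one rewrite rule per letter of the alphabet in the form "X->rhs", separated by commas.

  step 3 ⇒ step 4: ABBCAABBABBBCACA ⇒ B·CA·CA·AB·B·B·CA·CA·B·CA·CA·CA·AB·B·AB·B
    A ↦ B
    B ↦ CA
    C ↦ AB

A->B, B->CA, C->AB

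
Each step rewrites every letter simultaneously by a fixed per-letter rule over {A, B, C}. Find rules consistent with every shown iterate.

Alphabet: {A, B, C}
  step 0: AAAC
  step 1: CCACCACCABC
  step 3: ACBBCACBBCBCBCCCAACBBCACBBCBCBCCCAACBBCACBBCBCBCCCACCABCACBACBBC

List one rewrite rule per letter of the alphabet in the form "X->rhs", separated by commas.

  step 0 ⇒ step 1: AAAC ⇒ CCA·CCA·CCA·BC
    A ↦ CCA
    C ↦ BC
    B ↦ ACB  (constrained at step 1)

A->CCA, B->ACB, C->BC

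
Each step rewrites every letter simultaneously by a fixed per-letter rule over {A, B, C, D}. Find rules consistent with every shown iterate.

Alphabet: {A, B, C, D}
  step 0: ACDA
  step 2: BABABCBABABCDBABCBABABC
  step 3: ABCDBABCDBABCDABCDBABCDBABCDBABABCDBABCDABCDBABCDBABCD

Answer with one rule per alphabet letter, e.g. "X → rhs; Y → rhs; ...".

A->DB, B->ABC, C->D, D->BAB

  step 2 ⇒ step 3: BABABCBABABCDBABCBABABC ⇒ ABC·DB·ABC·DB·ABC·D·ABC·DB·ABC·DB·ABC·D·BAB·ABC·DB·ABC·D·ABC·DB·ABC·DB·ABC·D
    A ↦ DB
    B ↦ ABC
    C ↦ D
    D ↦ BAB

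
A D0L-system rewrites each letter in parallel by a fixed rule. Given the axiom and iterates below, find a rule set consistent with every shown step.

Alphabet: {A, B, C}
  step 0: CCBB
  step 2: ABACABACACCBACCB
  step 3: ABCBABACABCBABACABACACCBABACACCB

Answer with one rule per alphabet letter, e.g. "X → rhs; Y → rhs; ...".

  step 2 ⇒ step 3: ABACABACACCBACCB ⇒ AB·CB·AB·AC·AB·CB·AB·AC·AB·AC·AC·CB·AB·AC·AC·CB
    A ↦ AB
    B ↦ CB
    C ↦ AC

A->AB, B->CB, C->AC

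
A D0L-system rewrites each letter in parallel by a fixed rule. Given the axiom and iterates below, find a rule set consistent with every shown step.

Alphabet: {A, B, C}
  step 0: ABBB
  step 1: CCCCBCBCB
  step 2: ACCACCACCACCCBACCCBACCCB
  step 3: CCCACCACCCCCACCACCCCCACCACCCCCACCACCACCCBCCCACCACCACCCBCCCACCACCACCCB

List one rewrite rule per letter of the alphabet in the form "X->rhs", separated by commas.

A->CCC, B->CB, C->ACC

  step 2 ⇒ step 3: ACCACCACCACCCBACCCBACCCB ⇒ CCC·ACC·ACC·CCC·ACC·ACC·CCC·ACC·ACC·CCC·ACC·ACC·ACC·CB·CCC·ACC·ACC·ACC·CB·CCC·ACC·ACC·ACC·CB
    A ↦ CCC
    B ↦ CB
    C ↦ ACC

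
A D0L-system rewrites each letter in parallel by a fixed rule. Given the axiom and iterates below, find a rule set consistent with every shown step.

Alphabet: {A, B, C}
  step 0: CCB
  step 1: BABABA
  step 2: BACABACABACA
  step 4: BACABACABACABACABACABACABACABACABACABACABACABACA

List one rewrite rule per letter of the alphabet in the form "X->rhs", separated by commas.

  step 1 ⇒ step 2: BABABA ⇒ BA·CA·BA·CA·BA·CA
    A ↦ CA
    B ↦ BA
  step 0 ⇒ step 1: CCB ⇒ BA·BA·BA
    C ↦ BA

A->CA, B->BA, C->BA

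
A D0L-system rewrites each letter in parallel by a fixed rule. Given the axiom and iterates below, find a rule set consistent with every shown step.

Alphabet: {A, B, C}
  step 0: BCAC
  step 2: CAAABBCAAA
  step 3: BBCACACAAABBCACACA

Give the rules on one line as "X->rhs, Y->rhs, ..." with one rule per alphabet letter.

  step 2 ⇒ step 3: CAAABBCAAA ⇒ BB·CA·CA·CA·A·A·BB·CA·CA·CA
    A ↦ CA
    B ↦ A
    C ↦ BB

A->CA, B->A, C->BB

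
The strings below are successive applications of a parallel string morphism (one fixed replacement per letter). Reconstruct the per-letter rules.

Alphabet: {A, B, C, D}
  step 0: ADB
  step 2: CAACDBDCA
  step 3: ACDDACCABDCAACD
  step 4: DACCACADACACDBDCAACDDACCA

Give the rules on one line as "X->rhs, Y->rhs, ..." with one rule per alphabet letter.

A->D, B->BD, C->AC, D->CA

  step 3 ⇒ step 4: ACDDACCABDCAACD ⇒ D·AC·CA·CA·D·AC·AC·D·BD·CA·AC·D·D·AC·CA
    A ↦ D
    B ↦ BD
    C ↦ AC
    D ↦ CA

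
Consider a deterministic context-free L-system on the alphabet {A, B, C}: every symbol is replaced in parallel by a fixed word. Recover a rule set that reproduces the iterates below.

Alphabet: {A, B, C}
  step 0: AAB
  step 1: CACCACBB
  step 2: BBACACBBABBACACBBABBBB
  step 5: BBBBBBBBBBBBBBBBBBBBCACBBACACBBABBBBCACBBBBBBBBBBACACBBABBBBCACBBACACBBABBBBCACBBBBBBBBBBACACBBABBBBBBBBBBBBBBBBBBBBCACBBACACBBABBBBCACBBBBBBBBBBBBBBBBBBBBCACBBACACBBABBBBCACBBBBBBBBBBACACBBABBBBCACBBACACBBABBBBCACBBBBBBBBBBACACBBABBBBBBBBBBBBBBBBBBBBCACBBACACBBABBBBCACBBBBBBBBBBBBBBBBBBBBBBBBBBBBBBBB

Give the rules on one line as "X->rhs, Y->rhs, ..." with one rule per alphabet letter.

  step 1 ⇒ step 2: CACCACBB ⇒ BBA·CAC·BBA·BBA·CAC·BBA·BB·BB
    A ↦ CAC
    B ↦ BB
    C ↦ BBA

A->CAC, B->BB, C->BBA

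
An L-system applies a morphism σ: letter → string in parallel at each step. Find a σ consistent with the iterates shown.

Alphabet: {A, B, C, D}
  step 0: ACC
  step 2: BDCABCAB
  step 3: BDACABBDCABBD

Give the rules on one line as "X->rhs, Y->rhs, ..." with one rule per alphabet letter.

A->B, B->BD, C->CA, D->A

  step 2 ⇒ step 3: BDCABCAB ⇒ BD·A·CA·B·BD·CA·B·BD
    A ↦ B
    B ↦ BD
    C ↦ CA
    D ↦ A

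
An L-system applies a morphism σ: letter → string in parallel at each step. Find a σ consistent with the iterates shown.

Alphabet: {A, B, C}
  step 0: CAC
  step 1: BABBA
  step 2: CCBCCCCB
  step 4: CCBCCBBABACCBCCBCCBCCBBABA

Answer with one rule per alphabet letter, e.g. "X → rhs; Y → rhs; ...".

  step 1 ⇒ step 2: BABBA ⇒ CC·B·CC·CC·B
    A ↦ B
    B ↦ CC
  step 0 ⇒ step 1: CAC ⇒ BA·B·BA
    C ↦ BA

A->B, B->CC, C->BA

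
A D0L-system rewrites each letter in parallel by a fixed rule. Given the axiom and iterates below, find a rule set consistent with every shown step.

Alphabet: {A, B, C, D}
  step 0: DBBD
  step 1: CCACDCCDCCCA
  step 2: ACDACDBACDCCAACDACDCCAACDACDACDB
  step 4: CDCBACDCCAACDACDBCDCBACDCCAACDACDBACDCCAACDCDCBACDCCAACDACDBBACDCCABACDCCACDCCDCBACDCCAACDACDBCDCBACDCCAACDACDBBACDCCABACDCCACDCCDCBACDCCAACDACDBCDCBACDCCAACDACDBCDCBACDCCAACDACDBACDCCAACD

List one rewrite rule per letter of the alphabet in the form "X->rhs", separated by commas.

  step 1 ⇒ step 2: CCACDCCDCCCA ⇒ ACD·ACD·B·ACD·CCA·ACD·ACD·CCA·ACD·ACD·ACD·B
    A ↦ B
    C ↦ ACD
    D ↦ CCA
  step 0 ⇒ step 1: DBBD ⇒ CCA·CDC·CDC·CCA
    B ↦ CDC

A->B, B->CDC, C->ACD, D->CCA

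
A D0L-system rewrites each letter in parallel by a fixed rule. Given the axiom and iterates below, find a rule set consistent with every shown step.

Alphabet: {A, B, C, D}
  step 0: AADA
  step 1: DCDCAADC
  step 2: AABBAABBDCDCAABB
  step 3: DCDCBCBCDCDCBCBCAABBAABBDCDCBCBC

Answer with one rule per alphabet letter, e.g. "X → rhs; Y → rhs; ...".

A->DC, B->BC, C->BB, D->AA

  step 2 ⇒ step 3: AABBAABBDCDCAABB ⇒ DC·DC·BC·BC·DC·DC·BC·BC·AA·BB·AA·BB·DC·DC·BC·BC
    A ↦ DC
    B ↦ BC
    C ↦ BB
    D ↦ AA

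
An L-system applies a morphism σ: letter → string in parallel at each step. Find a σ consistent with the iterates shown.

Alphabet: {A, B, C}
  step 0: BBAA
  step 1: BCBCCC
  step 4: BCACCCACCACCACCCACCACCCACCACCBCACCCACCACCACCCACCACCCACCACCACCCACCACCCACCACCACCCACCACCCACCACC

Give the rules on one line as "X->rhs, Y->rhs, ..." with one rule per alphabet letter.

A->C, B->BC, C->ACC

  step 0 ⇒ step 1: BBAA ⇒ BC·BC·C·C
    A ↦ C
    B ↦ BC
    C ↦ ACC  (constrained at step 1)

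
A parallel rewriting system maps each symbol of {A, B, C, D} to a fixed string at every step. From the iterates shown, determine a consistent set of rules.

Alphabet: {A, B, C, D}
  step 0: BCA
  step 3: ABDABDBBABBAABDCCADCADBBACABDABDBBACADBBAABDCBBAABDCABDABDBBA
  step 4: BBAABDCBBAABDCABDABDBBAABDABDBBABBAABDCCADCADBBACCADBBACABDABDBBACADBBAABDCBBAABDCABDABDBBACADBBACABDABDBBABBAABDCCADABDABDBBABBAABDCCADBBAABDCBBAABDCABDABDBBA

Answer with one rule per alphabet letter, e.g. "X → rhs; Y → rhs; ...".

A->BBA, B->ABD, C->CAD, D->C

  step 3 ⇒ step 4: ABDABDBBABBAABDCCADCADBBACABDABDBBACADBBAABDCBBAABDCABDABDBBA ⇒ BBA·ABD·C·BBA·ABD·C·ABD·ABD·BBA·ABD·ABD·BBA·BBA·ABD·C·CAD·CAD·BBA·C·CAD·BBA·C·ABD·ABD·BBA·CAD·BBA·ABD·C·BBA·ABD·C·ABD·ABD·BBA·CAD·BBA·C·ABD·ABD·BBA·BBA·ABD·C·CAD·ABD·ABD·BBA·BBA·ABD·C·CAD·BBA·ABD·C·BBA·ABD·C·ABD·ABD·BBA
    A ↦ BBA
    B ↦ ABD
    C ↦ CAD
    D ↦ C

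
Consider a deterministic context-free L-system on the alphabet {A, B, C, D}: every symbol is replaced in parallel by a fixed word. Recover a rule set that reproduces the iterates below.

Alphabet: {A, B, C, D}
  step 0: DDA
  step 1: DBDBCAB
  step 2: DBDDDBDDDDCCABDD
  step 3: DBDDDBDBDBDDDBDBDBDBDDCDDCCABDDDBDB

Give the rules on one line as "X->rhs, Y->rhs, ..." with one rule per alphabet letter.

  step 2 ⇒ step 3: DBDDDBDDDDCCABDD ⇒ DB·DD·DB·DB·DB·DD·DB·DB·DB·DB·DDC·DDC·CAB·DD·DB·DB
    A ↦ CAB
    B ↦ DD
    C ↦ DDC
    D ↦ DB

A->CAB, B->DD, C->DDC, D->DB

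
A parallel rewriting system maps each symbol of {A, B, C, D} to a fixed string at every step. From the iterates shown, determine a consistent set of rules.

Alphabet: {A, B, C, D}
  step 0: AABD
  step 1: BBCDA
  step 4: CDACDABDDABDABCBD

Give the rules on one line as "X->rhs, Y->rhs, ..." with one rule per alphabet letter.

A->B, B->C, C->BD, D->DA

  step 0 ⇒ step 1: AABD ⇒ B·B·C·DA
    A ↦ B
    B ↦ C
    D ↦ DA
    C ↦ BD  (constrained at step 1)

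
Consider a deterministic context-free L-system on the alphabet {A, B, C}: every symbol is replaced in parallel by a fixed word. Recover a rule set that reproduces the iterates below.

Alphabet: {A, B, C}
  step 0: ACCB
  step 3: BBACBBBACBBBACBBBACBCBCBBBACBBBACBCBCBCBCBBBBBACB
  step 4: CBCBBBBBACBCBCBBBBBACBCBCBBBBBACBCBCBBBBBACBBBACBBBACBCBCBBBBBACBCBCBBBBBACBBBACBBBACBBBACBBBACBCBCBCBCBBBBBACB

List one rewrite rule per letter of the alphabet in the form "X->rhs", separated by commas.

  step 3 ⇒ step 4: BBACBBBACBBBACBBBACBCBCBBBACBBBACBCBCBCBCBBBBBACB ⇒ CB·CB·BB·BBA·CB·CB·CB·BB·BBA·CB·CB·CB·BB·BBA·CB·CB·CB·BB·BBA·CB·BBA·CB·BBA·CB·CB·CB·BB·BBA·CB·CB·CB·BB·BBA·CB·BBA·CB·BBA·CB·BBA·CB·BBA·CB·CB·CB·CB·CB·BB·BBA·CB
    A ↦ BB
    B ↦ CB
    C ↦ BBA

A->BB, B->CB, C->BBA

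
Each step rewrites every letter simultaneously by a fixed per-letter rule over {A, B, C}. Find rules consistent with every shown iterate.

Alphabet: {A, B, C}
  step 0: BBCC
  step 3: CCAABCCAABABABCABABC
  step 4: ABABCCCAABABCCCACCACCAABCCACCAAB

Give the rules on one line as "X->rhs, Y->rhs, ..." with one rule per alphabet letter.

  step 3 ⇒ step 4: CCAABCCAABABABCABABC ⇒ AB·AB·C·C·CA·AB·AB·C·C·CA·C·CA·C·CA·AB·C·CA·C·CA·AB
    A ↦ C
    B ↦ CA
    C ↦ AB

A->C, B->CA, C->AB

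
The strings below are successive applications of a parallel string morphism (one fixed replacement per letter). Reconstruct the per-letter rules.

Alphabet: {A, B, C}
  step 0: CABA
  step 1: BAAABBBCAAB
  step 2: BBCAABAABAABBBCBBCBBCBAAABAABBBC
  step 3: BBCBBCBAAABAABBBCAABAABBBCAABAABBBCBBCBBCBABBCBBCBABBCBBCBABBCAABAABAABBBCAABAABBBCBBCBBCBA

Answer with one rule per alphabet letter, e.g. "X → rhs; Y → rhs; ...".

A->AAB, B->BBC, C->BA

  step 2 ⇒ step 3: BBCAABAABAABBBCBBCBBCBAAABAABBBC ⇒ BBC·BBC·BA·AAB·AAB·BBC·AAB·AAB·BBC·AAB·AAB·BBC·BBC·BBC·BA·BBC·BBC·BA·BBC·BBC·BA·BBC·AAB·AAB·AAB·BBC·AAB·AAB·BBC·BBC·BBC·BA
    A ↦ AAB
    B ↦ BBC
    C ↦ BA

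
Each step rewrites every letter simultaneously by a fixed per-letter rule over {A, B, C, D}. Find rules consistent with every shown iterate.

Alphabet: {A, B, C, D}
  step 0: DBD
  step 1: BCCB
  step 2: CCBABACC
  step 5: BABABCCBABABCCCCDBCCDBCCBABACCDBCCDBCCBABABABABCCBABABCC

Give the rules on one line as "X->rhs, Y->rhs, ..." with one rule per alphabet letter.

A->DB, B->CC, C->BA, D->B

  step 1 ⇒ step 2: BCCB ⇒ CC·BA·BA·CC
    B ↦ CC
    C ↦ BA
    A ↦ DB  (constrained at step 2)
  step 0 ⇒ step 1: DBD ⇒ B·CC·B
    D ↦ B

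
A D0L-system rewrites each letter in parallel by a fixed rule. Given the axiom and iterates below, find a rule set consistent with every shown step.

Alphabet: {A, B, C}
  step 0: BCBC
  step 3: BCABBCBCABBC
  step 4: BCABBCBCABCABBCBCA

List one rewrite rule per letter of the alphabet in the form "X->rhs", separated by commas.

  step 3 ⇒ step 4: BCABBCBCABBC ⇒ BC·A·B·BC·BC·A·BC·A·B·BC·BC·A
    A ↦ B
    B ↦ BC
    C ↦ A

A->B, B->BC, C->A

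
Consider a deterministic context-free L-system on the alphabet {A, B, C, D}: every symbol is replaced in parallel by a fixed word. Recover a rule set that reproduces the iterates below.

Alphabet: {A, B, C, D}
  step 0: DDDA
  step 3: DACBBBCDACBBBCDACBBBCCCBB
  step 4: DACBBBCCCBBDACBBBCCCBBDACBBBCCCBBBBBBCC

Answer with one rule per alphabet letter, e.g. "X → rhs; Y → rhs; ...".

A->CB, B->C, C->BB, D->DA

  step 3 ⇒ step 4: DACBBBCDACBBBCDACBBBCCCBB ⇒ DA·CB·BB·C·C·C·BB·DA·CB·BB·C·C·C·BB·DA·CB·BB·C·C·C·BB·BB·BB·C·C
    A ↦ CB
    B ↦ C
    C ↦ BB
    D ↦ DA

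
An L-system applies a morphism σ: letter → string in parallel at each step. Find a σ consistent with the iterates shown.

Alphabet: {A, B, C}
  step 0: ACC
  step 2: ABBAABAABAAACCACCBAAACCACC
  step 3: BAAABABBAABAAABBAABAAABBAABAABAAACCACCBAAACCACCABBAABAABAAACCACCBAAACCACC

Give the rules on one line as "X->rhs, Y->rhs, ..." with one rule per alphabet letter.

  step 2 ⇒ step 3: ABBAABAABAAACCACCBAAACCACC ⇒ BAA·AB·AB·BAA·BAA·AB·BAA·BAA·AB·BAA·BAA·BAA·ACC·ACC·BAA·ACC·ACC·AB·BAA·BAA·BAA·ACC·ACC·BAA·ACC·ACC
    A ↦ BAA
    B ↦ AB
    C ↦ ACC

A->BAA, B->AB, C->ACC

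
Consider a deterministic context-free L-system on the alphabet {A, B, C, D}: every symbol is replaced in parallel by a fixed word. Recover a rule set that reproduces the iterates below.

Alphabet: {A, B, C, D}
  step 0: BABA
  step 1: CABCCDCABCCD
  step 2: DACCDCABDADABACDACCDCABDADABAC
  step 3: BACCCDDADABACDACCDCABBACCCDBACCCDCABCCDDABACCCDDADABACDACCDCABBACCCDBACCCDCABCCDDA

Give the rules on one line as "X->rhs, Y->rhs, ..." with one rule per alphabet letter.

  step 2 ⇒ step 3: DACCDCABDADABACDACCDCABDADABAC ⇒ BAC·CCD·DA·DA·BAC·DA·CCD·CAB·BAC·CCD·BAC·CCD·CAB·CCD·DA·BAC·CCD·DA·DA·BAC·DA·CCD·CAB·BAC·CCD·BAC·CCD·CAB·CCD·DA
    A ↦ CCD
    B ↦ CAB
    C ↦ DA
    D ↦ BAC

A->CCD, B->CAB, C->DA, D->BAC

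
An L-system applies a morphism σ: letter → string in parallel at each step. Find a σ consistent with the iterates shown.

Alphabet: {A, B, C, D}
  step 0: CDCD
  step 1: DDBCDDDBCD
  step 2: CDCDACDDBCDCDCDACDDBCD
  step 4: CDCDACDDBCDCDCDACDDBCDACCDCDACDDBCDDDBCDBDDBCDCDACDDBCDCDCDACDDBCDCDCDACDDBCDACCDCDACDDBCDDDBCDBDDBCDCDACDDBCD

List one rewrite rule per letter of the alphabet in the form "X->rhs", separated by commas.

  step 1 ⇒ step 2: DDBCDDDBCD ⇒ CD·CD·AC·DDB·CD·CD·CD·AC·DDB·CD
    B ↦ AC
    C ↦ DDB
    D ↦ CD
    A ↦ B  (constrained at step 2)

A->B, B->AC, C->DDB, D->CD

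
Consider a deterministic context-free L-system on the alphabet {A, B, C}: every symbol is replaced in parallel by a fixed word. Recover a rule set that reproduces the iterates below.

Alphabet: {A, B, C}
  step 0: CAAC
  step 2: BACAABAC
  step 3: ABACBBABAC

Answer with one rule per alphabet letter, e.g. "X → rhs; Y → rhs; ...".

A->B, B->A, C->AC

  step 2 ⇒ step 3: BACAABAC ⇒ A·B·AC·B·B·A·B·AC
    A ↦ B
    B ↦ A
    C ↦ AC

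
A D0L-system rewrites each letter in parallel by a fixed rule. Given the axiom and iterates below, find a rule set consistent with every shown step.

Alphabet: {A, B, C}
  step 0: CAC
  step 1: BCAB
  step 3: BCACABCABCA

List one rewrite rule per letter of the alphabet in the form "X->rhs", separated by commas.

A->CA, B->CA, C->B

  step 0 ⇒ step 1: CAC ⇒ B·CA·B
    A ↦ CA
    C ↦ B
    B ↦ CA  (constrained at step 1)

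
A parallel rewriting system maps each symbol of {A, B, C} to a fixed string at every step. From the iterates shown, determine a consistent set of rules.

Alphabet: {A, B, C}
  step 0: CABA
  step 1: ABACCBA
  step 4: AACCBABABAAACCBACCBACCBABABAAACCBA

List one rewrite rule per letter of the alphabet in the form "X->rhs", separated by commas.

  step 0 ⇒ step 1: CABA ⇒ A·BA·CC·BA
    A ↦ BA
    B ↦ CC
    C ↦ A

A->BA, B->CC, C->A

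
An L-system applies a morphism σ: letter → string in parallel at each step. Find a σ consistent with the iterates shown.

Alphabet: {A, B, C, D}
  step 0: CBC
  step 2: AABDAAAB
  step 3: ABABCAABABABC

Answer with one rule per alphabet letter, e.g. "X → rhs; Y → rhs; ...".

  step 2 ⇒ step 3: AABDAAAB ⇒ AB·AB·C·A·AB·AB·AB·C
    A ↦ AB
    B ↦ C
    D ↦ A
    C ↦ DA  (constrained at step 0)

A->AB, B->C, C->DA, D->A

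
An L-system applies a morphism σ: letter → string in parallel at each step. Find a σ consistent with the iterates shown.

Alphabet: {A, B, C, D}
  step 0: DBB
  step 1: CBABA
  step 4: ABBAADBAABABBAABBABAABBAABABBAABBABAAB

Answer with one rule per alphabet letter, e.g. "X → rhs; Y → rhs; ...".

A->AB, B->BA, C->AD, D->C

  step 0 ⇒ step 1: DBB ⇒ C·BA·BA
    B ↦ BA
    D ↦ C
    A ↦ AB  (constrained at step 1)
    C ↦ AD  (constrained at step 1)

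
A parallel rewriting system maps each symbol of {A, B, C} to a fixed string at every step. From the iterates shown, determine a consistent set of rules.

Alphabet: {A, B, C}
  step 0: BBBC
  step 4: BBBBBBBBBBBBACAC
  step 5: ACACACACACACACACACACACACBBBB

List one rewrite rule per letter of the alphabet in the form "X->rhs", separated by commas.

  step 4 ⇒ step 5: BBBBBBBBBBBBACAC ⇒ AC·AC·AC·AC·AC·AC·AC·AC·AC·AC·AC·AC·B·B·B·B
    A ↦ B
    B ↦ AC
    C ↦ B

A->B, B->AC, C->B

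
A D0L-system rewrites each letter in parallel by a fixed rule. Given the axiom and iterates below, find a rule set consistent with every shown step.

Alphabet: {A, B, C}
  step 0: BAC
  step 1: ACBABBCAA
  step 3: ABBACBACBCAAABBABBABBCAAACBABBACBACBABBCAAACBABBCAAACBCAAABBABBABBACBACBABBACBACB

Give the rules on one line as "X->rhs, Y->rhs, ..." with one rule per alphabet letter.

A->ABB, B->ACB, C->CAA

  step 0 ⇒ step 1: BAC ⇒ ACB·ABB·CAA
    A ↦ ABB
    B ↦ ACB
    C ↦ CAA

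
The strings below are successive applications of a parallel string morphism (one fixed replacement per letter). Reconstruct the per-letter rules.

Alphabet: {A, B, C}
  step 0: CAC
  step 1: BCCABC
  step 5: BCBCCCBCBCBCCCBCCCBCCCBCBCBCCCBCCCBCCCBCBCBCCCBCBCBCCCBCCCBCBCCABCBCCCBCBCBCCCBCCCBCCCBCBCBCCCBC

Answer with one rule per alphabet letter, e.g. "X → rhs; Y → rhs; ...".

A->CA, B->CC, C->BC

  step 0 ⇒ step 1: CAC ⇒ BC·CA·BC
    A ↦ CA
    C ↦ BC
    B ↦ CC  (constrained at step 1)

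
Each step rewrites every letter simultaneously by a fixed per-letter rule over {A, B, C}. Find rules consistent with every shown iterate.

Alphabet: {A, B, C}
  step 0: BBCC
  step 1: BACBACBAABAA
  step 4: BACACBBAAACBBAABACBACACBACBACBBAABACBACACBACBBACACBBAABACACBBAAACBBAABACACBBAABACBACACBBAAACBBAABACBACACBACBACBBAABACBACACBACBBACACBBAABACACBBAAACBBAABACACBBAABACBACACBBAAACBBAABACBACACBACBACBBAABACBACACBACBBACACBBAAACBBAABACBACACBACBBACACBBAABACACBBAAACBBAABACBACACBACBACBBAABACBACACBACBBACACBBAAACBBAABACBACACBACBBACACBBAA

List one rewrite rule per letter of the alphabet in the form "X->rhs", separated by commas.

A->ACB, B->BAC, C->BAA

  step 0 ⇒ step 1: BBCC ⇒ BAC·BAC·BAA·BAA
    B ↦ BAC
    C ↦ BAA
    A ↦ ACB  (constrained at step 1)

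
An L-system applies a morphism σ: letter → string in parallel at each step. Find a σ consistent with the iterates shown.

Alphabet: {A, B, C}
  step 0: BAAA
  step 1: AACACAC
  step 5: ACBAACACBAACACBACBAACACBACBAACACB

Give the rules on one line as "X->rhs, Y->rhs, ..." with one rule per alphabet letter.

A->AC, B->A, C->B

  step 0 ⇒ step 1: BAAA ⇒ A·AC·AC·AC
    A ↦ AC
    B ↦ A
    C ↦ B  (constrained at step 1)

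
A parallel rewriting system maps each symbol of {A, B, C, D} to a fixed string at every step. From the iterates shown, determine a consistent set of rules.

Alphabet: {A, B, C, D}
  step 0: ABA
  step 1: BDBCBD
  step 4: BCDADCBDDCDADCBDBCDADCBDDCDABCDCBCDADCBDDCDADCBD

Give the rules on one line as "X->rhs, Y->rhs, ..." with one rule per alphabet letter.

A->BD, B->BC, C->DA, D->DC

  step 0 ⇒ step 1: ABA ⇒ BD·BC·BD
    A ↦ BD
    B ↦ BC
    C ↦ DA  (constrained at step 1)
    D ↦ DC  (constrained at step 1)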